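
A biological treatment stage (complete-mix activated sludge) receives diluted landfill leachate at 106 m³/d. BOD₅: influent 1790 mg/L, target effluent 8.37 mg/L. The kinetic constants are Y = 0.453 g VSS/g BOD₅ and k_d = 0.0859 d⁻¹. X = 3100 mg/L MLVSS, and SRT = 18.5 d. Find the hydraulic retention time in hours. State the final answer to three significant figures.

τ ≈ 44.6 h

Steady-state biomass mass balance: V·X·(1 + k_d·θ_c) = Y·Q·(S₀ − S)·θ_c, so V = 0.453 × 106 × (1790 − 8.37) × 18.5 / [3100 × (1 + 0.0859 × 18.5)] = 1.58×10^6 / 8026 = 197.2 m³.
HRT = V/Q = 197.2 m³ / 106 m³·d⁻¹ = 1.860 d × 24 = 44.65 h.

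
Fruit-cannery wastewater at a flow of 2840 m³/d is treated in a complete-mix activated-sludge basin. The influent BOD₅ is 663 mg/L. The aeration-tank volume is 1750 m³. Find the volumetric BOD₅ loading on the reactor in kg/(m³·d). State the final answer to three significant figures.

L_v = Q S₀ / V = 2840 × 663 × 10⁻³ / 1750 = 1.076 kg/(m³·d).

L_v ≈ 1.08 kg BOD₅/(m³·d)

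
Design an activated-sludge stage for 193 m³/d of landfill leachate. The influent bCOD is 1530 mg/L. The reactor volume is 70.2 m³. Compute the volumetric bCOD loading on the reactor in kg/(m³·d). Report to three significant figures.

Applied bCOD load per unit volume = Q·S₀/V = (193 × 1530/1000)/70.20 = 4.206 kg bCOD·m⁻³·d⁻¹.

L_v ≈ 4.21 kg bCOD/(m³·d)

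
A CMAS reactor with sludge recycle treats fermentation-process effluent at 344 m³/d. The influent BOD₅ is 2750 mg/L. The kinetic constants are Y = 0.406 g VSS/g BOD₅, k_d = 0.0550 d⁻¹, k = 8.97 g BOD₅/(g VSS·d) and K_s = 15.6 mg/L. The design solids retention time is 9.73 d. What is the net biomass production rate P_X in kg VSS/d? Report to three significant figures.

P_X ≈ 250 kg VSS/d

For a completely mixed reactor with recycle the Lawrence–McCarty relation gives S = K_s·(1 + k_d·θ_c) / [θ_c·(Y·k − k_d) − 1] = 15.6 × (1 + 0.0550 × 9.73) / [9.73 × (0.406 × 8.97 − 0.0550) − 1] = 23.95 / 33.90 = 0.7064 mg/L.
Correct the yield for decay: Y_obs = Y/(1 + k_d θ_c) = 0.406 / (1 + 0.0550 × 9.73) = 0.406 / 1.535 = 0.2645.
Substrate removed = Q·(S₀ − S) = 344 m³/d × (2750 − 0.706) g/m³ = 9.46×10^5 g/d = 945.8 kg/d.
P_X = Y_obs · Q(S₀ − S) = 0.2645 × 945.8 = 250.1 kg VSS/d.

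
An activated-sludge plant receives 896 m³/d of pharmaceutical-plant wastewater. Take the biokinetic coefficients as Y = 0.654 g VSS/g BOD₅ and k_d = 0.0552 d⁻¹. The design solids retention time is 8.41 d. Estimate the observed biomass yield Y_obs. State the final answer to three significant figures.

Y_obs ≈ 0.447 g VSS/g BOD₅

Correct the yield for decay: Y_obs = Y/(1 + k_d θ_c) = 0.654 / (1 + 0.0552 × 8.41) = 0.654 / 1.464 = 0.4467.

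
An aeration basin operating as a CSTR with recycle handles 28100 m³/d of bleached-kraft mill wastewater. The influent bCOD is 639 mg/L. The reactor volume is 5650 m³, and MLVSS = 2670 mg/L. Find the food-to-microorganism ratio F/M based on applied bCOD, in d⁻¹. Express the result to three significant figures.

F/M = Q·S₀ / (V·X) = 28100 × 639 / (5650 × 2670) = 1.190 g bCOD·(g VSS·d)⁻¹.

F/M ≈ 1.19 d⁻¹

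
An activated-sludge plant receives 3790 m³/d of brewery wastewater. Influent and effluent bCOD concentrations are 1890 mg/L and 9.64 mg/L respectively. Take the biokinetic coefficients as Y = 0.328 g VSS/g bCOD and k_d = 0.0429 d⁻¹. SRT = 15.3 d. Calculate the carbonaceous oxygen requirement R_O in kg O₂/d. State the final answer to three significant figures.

R_O ≈ 5120 kg O₂/d

Y_obs = Y / (1 + k_d θ_c) = 0.328 / (1 + 0.0429 × 15.3) = 0.328 / 1.656 = 0.1980.
Mass of bCOD removed per day: Q(S₀ − S) = 3790 × 1880 g/m³ = 7127 kg/d.
Net sludge production P_X = 0.1980 × 7127 = 1411 kg VSS/d.
R_O = Q·ΔS − 1.42 P_X = 7127 − 2004 = 5123 kg O₂/d.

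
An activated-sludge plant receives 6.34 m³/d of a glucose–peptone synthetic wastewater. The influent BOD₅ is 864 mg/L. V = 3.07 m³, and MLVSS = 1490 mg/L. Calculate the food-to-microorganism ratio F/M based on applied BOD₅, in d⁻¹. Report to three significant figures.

F/M = Q·S₀ / (V·X) = 6.34 × 864 / (3.070 × 1490) = 1.198 g BOD₅·(g VSS·d)⁻¹.

F/M ≈ 1.20 d⁻¹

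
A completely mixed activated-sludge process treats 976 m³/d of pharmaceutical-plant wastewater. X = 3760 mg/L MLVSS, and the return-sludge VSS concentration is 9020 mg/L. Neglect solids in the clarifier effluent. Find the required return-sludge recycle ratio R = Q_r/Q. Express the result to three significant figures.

R = Q_r/Q = X/(X_r − X) = 3760 / (9020 − 3760) = 0.7148.

R ≈ 0.715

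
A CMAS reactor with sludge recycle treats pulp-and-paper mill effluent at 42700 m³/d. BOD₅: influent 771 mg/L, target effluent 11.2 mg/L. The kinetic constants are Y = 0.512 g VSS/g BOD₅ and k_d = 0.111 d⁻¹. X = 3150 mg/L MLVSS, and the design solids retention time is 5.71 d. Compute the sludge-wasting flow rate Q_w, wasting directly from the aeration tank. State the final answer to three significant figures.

Q_w ≈ 3230 m³/d

Steady-state biomass mass balance: V·X·(1 + k_d·θ_c) = Y·Q·(S₀ − S)·θ_c, so V = 0.512 × 42700 × (771 − 11.2) × 5.71 / [3150 × (1 + 0.111 × 5.71)] = 9.48×10^7 / 5147 = 18430 m³.
With mixed-liquor wasting, θ_c = V/Q_w, so Q_w = V/θ_c = 18430/5.71 = 3228 m³/d.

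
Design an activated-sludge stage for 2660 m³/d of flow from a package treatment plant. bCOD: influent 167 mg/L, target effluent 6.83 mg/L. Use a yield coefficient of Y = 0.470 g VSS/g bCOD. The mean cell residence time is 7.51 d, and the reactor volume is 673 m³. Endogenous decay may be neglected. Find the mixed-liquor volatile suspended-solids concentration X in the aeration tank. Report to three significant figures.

X ≈ 2230 mg/L

X = Y·Q·ΔS·θ_c / V = 0.470 × 2660 × (167 − 6.83) × 7.51 / 673 = 2235 mg/L.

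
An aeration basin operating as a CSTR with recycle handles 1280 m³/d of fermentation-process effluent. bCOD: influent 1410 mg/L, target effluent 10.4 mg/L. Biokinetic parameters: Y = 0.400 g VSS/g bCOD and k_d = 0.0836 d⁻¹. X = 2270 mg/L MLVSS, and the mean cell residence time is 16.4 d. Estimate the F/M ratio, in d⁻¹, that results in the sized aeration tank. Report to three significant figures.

F/M ≈ 0.364 d⁻¹

Steady-state biomass mass balance: V·X·(1 + k_d·θ_c) = Y·Q·(S₀ − S)·θ_c, so V = 0.400 × 1280 × (1410 − 10.4) × 16.4 / [2270 × (1 + 0.0836 × 16.4)] = 1.18×10^7 / 5382 = 2183 m³.
Food-to-microorganism ratio F/M = Q S₀ / (V X) = 1280 × 1410 / (2183 × 2270) = 0.3641 d⁻¹.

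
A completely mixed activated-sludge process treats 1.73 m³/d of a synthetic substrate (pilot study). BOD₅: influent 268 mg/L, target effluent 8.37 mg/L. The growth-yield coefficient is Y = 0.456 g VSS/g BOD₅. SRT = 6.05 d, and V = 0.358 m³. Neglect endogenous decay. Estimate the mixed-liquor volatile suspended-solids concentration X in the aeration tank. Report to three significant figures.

X ≈ 3460 mg/L

X = Y·Q·ΔS·θ_c / V = 0.456 × 1.73 × (268 − 8.37) × 6.05 / 0.358 = 3461 mg/L.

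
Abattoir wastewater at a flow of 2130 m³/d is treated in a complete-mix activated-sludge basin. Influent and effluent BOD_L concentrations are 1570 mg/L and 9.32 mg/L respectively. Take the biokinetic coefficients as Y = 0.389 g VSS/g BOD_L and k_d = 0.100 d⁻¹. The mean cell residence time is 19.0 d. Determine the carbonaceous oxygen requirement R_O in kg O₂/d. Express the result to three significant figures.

R_O ≈ 2690 kg O₂/d

Correct the yield for decay: Y_obs = Y/(1 + k_d θ_c) = 0.389 / (1 + 0.100 × 19.0) = 0.389 / 2.900 = 0.1341.
Mass of BOD_L removed per day: Q(S₀ − S) = 2130 × 1561 g/m³ = 3324 kg/d.
Biomass synthesised: P_X = Y_obs × 3324 = 445.9 kg VSS/d.
Carbonaceous O₂ demand = substrate oxidised − cell-mass equivalent = 3324 − 1.42 × 445.9 = 2691 kg O₂/d.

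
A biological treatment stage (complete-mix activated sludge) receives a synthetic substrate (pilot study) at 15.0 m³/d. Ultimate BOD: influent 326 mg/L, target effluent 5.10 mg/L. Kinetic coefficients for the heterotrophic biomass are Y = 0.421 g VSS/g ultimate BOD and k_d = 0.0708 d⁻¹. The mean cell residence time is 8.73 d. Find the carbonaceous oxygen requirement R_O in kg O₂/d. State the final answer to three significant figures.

The observed yield is Y_obs = Y/(1 + k_d·θ_c) = 0.421 / (1 + 0.0708 × 8.73) = 0.421 / 1.618 = 0.2602 g VSS per g ultimate BOD removed.
ΔS = 326 − 5.10 = 320.9 mg/L, so the substrate removal rate is 15.0 × 320.9/1000 = 4.814 kg ultimate BOD/d.
Biomass synthesised: P_X = Y_obs × 4.814 = 1.252 kg VSS/d.
Carbonaceous O₂ demand = substrate oxidised − cell-mass equivalent = 4.814 − 1.42 × 1.252 = 3.035 kg O₂/d.

R_O ≈ 3.04 kg O₂/d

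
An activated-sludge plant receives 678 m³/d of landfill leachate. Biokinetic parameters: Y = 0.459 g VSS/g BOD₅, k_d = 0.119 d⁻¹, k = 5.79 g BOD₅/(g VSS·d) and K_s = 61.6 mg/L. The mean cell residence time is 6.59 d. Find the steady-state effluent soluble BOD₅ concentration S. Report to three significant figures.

S ≈ 6.99 mg/L

For a completely mixed reactor with recycle the Lawrence–McCarty relation gives S = K_s·(1 + k_d·θ_c) / [θ_c·(Y·k − k_d) − 1] = 61.6 × (1 + 0.119 × 6.59) / [6.59 × (0.459 × 5.79 − 0.119) − 1] = 109.9 / 15.73 = 6.987 mg/L.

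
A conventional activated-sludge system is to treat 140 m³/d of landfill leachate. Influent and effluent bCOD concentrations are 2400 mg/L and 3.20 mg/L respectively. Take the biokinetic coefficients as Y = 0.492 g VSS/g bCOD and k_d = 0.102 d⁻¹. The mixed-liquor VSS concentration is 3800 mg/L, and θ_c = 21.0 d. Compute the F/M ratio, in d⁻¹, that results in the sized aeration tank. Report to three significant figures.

F/M ≈ 0.305 d⁻¹

Rearranging the biomass balance for a CMAS with decay, V = Y·Q·ΔS·θ_c / [X·(1+k_d θ_c)] = 0.492 × 140 × (2400 − 3.20) × 21.0 / [3800 × (1 + 0.102 × 21.0)] = 3.47×10^6 / 11940 = 290.4 m³.
F/M = Q·S₀ / (V·X) = 140 × 2400 / (290.4 × 3800) = 0.3045 g bCOD·(g VSS·d)⁻¹.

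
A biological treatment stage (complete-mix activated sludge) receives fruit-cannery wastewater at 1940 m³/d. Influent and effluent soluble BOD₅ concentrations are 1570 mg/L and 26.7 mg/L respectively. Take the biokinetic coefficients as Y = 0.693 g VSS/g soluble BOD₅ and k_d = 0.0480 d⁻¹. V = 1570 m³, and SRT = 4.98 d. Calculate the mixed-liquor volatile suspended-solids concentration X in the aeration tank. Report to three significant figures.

From V·X·(1 + k_d·θ_c) = Y·Q·(S₀ − S)·θ_c: X = 0.693 × 1940 × (1570 − 26.7) × 4.98 / [1570 × (1 + 0.0480 × 4.98)] = 5312 mg/L.

X ≈ 5310 mg/L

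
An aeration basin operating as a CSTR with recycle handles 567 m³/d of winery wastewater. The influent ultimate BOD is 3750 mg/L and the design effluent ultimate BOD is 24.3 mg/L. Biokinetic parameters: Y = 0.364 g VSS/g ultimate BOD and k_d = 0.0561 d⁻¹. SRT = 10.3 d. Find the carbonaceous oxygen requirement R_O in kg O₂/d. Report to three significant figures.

R_O ≈ 1420 kg O₂/d

Y_obs = Y / (1 + k_d θ_c) = 0.364 / (1 + 0.0561 × 10.3) = 0.364 / 1.578 = 0.2307.
Substrate removed = Q·(S₀ − S) = 567 m³/d × (3750 − 24.3) g/m³ = 2.11×10^6 g/d = 2112 kg/d.
P_X = Y_obs·Q·(S₀ − S) = 0.2307 × 2112 = 487.3 kg VSS/d.
Carbonaceous O₂ demand = substrate oxidised − cell-mass equivalent = 2112 − 1.42 × 487.3 = 1420 kg O₂/d.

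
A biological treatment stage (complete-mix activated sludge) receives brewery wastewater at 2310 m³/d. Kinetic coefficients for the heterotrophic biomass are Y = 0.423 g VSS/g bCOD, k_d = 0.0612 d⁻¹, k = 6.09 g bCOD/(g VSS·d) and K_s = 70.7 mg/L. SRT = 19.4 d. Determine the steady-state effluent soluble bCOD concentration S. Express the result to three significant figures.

For a completely mixed reactor with recycle the Lawrence–McCarty relation gives S = K_s·(1 + k_d·θ_c) / [θ_c·(Y·k − k_d) − 1] = 70.7 × (1 + 0.0612 × 19.4) / [19.4 × (0.423 × 6.09 − 0.0612) − 1] = 154.6 / 47.79 = 3.236 mg/L.

S ≈ 3.24 mg/L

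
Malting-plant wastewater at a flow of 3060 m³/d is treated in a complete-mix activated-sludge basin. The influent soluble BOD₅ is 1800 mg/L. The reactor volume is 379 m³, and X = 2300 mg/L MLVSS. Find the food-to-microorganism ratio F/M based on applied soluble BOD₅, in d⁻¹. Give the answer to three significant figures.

F/M ≈ 6.32 d⁻¹

F/M = Q·S₀ / (V·X) = 3060 × 1800 / (379.0 × 2300) = 6.319 g soluble BOD₅·(g VSS·d)⁻¹.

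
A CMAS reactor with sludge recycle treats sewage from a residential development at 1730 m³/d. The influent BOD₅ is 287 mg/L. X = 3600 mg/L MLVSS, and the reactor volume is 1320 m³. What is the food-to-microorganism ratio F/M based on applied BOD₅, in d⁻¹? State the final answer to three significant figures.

F/M ≈ 0.104 d⁻¹

F/M = Q·S₀ / (V·X) = 1730 × 287 / (1320 × 3600) = 0.1045 g BOD₅·(g VSS·d)⁻¹.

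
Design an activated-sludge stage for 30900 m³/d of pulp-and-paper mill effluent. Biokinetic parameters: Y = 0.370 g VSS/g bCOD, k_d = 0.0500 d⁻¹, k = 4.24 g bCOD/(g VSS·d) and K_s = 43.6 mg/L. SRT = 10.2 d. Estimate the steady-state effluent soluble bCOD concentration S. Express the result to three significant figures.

S ≈ 4.54 mg/L

For a completely mixed reactor with recycle the Lawrence–McCarty relation gives S = K_s·(1 + k_d·θ_c) / [θ_c·(Y·k − k_d) − 1] = 43.6 × (1 + 0.0500 × 10.2) / [10.2 × (0.370 × 4.24 − 0.0500) − 1] = 65.84 / 14.49 = 4.543 mg/L.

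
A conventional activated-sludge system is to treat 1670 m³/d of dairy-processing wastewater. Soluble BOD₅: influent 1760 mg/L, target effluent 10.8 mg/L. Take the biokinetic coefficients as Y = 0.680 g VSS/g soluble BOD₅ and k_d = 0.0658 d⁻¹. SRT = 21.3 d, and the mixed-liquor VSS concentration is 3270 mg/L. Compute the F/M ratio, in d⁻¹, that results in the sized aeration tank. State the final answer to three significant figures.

Steady-state biomass mass balance: V·X·(1 + k_d·θ_c) = Y·Q·(S₀ − S)·θ_c, so V = 0.680 × 1670 × (1760 − 10.8) × 21.3 / [3270 × (1 + 0.0658 × 21.3)] = 4.23×10^7 / 7853 = 5388 m³.
F/M = applied load / biomass = Q·S₀/(V·X) = 1670 × 1760 / (5388 × 3270) = 0.1668 d⁻¹.

F/M ≈ 0.167 d⁻¹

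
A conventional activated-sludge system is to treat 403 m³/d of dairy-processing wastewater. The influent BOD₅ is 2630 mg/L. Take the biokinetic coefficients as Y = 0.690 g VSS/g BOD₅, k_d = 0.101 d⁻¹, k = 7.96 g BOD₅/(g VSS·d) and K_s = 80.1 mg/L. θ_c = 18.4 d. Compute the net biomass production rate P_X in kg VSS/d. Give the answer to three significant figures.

P_X ≈ 256 kg VSS/d

From the Monod/SRT balance for a CMAS, S = K_s·(1+k_d θ_c)/[θ_c·(Y k − k_d) − 1] = 80.1 × (1 + 0.101 × 18.4) / [18.4 × (0.690 × 7.96 − 0.101) − 1] = 229.0 / 98.20 = 2.332 mg/L.
The observed yield is Y_obs = Y/(1 + k_d·θ_c) = 0.690 / (1 + 0.101 × 18.4) = 0.690 / 2.858 = 0.2414 g VSS per g BOD₅ removed.
Q·(S₀ − S) = 403 × (2630 − 2.33) × 10⁻³ = 1059 kg/d removed.
Biomass produced: P_X = Y_obs·Q·ΔS = 0.2414 × 1059 ≈ 255.6 kg VSS/d.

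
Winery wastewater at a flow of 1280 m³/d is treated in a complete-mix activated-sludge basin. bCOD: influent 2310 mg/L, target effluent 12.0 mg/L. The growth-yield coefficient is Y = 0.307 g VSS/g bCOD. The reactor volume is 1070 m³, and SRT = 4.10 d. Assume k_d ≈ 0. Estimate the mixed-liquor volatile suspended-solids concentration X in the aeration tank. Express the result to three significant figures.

X ≈ 3460 mg/L

From V·X = Y·Q·(S₀ − S)·θ_c (decay neglected): X = 0.307 × 1280 × (2310 − 12.0) × 4.10 / 1070 = 3460 mg/L.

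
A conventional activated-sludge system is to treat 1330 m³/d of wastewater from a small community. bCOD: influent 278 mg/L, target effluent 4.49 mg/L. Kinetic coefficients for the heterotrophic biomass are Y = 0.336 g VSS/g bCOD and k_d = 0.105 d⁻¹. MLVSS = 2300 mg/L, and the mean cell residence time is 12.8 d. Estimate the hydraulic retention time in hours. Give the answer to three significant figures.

Rearranging the biomass balance for a CMAS with decay, V = Y·Q·ΔS·θ_c / [X·(1+k_d θ_c)] = 0.336 × 1330 × (278 − 4.49) × 12.8 / [2300 × (1 + 0.105 × 12.8)] = 1.56×10^6 / 5391 = 290.2 m³.
Hydraulic retention time τ = V/Q = 290.2 / 1330 = 0.2182 d = 5.237 h.

τ ≈ 5.24 h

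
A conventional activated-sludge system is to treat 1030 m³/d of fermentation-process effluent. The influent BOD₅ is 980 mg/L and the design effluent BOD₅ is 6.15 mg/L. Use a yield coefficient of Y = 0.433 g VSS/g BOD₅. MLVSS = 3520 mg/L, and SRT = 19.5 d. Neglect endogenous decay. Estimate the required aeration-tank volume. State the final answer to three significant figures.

V ≈ 2410 m³

V·X = Y·Q·ΔS·θ_c gives V = 0.433 × 1030 × (980 − 6.15) × 19.5 / 3520 = 2406 m³.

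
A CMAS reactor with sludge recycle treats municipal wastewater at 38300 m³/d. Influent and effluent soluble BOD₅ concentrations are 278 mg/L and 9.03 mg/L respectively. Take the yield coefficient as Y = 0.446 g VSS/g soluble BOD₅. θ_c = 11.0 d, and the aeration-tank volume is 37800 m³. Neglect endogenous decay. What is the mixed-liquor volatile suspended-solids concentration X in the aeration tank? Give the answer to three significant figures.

Without decay, X = Y Q (S₀−S) θ_c / V = 0.446 × 38300 × (278 − 9.03) × 11.0 / 37800 = 1337 mg/L.

X ≈ 1340 mg/L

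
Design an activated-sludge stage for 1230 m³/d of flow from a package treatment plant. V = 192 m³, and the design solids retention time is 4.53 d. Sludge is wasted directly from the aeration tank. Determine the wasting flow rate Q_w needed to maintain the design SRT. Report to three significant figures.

Q_w ≈ 42.4 m³/d

For wasting at MLVSS concentration, Q_w = V/θ_c = 192.0/4.53 = 42.38 m³/d.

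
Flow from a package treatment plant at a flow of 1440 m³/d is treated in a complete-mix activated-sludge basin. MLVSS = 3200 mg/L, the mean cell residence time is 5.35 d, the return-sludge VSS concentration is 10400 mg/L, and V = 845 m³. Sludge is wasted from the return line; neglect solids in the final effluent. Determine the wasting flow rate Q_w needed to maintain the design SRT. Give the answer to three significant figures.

Q_w ≈ 48.6 m³/d

Q_w = (V·X)/(θ_c X_r) = 845.0 × 3200 / (5.35 × 10400) = 48.60 m³/d.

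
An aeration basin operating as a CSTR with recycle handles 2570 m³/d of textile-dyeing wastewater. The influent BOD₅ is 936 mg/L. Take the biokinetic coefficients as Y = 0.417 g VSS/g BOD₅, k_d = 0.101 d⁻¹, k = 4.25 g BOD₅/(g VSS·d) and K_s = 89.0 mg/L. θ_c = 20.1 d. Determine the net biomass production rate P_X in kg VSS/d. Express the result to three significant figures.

Effluent substrate depends only on kinetics and SRT: S = K_s(1 + k_d θ_c) / [θ_c(Yk − k_d) − 1] = 89.0 × (1 + 0.101 × 20.1) / [20.1 × (0.417 × 4.25 − 0.101) − 1] = 269.7 / 32.59 = 8.274 mg/L.
The observed yield is Y_obs = Y/(1 + k_d·θ_c) = 0.417 / (1 + 0.101 × 20.1) = 0.417 / 3.030 = 0.1376 g VSS per g BOD₅ removed.
ΔS = 936 − 8.27 = 927.7 mg/L, so the substrate removal rate is 2570 × 927.7/1000 = 2384 kg BOD₅/d.
Biomass produced: P_X = Y_obs·Q·ΔS = 0.1376 × 2384 ≈ 328.1 kg VSS/d.

P_X ≈ 328 kg VSS/d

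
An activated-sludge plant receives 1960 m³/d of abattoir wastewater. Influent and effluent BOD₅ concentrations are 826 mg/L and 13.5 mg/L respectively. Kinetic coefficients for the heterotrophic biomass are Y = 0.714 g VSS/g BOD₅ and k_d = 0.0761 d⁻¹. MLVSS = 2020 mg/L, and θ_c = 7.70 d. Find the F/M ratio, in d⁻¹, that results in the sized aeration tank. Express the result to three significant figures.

F/M ≈ 0.293 d⁻¹

Steady-state biomass mass balance: V·X·(1 + k_d·θ_c) = Y·Q·(S₀ − S)·θ_c, so V = 0.714 × 1960 × (826 − 13.5) × 7.70 / [2020 × (1 + 0.0761 × 7.70)] = 8.76×10^6 / 3204 = 2733 m³.
F/M = Q·S₀ / (V·X) = 1960 × 826 / (2733 × 2020) = 0.2933 g BOD₅·(g VSS·d)⁻¹.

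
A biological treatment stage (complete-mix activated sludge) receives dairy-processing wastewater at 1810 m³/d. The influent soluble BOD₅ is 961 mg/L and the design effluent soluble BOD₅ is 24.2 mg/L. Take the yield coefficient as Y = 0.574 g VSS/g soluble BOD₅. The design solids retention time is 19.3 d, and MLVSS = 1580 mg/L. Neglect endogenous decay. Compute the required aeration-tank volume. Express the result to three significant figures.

With k_d = 0 the design equation reduces to V = Y Q (S₀−S) θ_c / X = 0.574 × 1810 × (961 − 24.2) × 19.3 / 1580 = 11889 m³.

V ≈ 11900 m³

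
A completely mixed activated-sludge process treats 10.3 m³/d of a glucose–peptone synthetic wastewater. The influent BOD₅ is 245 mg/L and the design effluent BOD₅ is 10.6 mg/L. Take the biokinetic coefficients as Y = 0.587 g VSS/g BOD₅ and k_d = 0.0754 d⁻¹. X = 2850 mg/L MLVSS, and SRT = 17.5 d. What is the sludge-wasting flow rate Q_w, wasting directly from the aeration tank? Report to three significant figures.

From the SRT design equation V = Y Q (S₀−S) θ_c / [X (1 + k_d θ_c)] = 0.587 × 10.3 × (245 − 10.6) × 17.5 / [2850 × (1 + 0.0754 × 17.5)] = 2.48×10^4 / 6611 = 3.752 m³.
For wasting at MLVSS concentration, Q_w = V/θ_c = 3.752/17.5 = 0.2144 m³/d.

Q_w ≈ 0.214 m³/d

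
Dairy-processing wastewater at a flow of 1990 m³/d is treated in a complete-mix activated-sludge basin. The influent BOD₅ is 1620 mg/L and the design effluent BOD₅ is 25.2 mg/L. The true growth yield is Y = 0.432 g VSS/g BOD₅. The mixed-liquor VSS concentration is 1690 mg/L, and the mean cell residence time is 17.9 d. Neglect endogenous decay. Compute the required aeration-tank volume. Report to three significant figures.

With k_d = 0 the design equation reduces to V = Y Q (S₀−S) θ_c / X = 0.432 × 1990 × (1620 − 25.2) × 17.9 / 1690 = 14521 m³.

V ≈ 14500 m³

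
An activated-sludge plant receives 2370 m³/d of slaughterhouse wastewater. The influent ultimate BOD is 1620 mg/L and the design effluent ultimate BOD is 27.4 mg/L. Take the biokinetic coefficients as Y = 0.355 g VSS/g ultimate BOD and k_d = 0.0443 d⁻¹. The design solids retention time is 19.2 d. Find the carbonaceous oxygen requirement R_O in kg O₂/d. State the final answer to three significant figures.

R_O ≈ 2750 kg O₂/d

Y_obs = Y / (1 + k_d θ_c) = 0.355 / (1 + 0.0443 × 19.2) = 0.355 / 1.851 = 0.1918.
Mass of ultimate BOD removed per day: Q(S₀ − S) = 2370 × 1593 g/m³ = 3774 kg/d.
Biomass synthesised: P_X = Y_obs × 3774 = 724.1 kg VSS/d.
R_O = Q·(S₀ − S) − 1.42·P_X = 3774 − 1.42 × 724.1 = 2746 kg O₂/d.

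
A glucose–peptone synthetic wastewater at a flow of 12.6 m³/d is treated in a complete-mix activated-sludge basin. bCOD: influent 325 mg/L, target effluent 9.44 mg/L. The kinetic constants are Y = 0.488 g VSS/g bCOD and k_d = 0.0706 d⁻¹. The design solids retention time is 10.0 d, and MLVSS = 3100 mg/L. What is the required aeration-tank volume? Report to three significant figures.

Rearranging the biomass balance for a CMAS with decay, V = Y·Q·ΔS·θ_c / [X·(1+k_d θ_c)] = 0.488 × 12.6 × (325 − 9.44) × 10.0 / [3100 × (1 + 0.0706 × 10.0)] = 1.94×10^4 / 5289 = 3.669 m³.

V ≈ 3.67 m³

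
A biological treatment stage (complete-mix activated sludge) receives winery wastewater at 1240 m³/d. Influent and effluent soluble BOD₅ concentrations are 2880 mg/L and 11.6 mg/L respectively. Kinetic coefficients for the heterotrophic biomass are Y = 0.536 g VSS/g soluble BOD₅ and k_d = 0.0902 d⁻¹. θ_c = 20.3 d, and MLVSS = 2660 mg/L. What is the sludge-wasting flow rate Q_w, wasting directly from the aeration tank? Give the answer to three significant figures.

Steady-state biomass mass balance: V·X·(1 + k_d·θ_c) = Y·Q·(S₀ − S)·θ_c, so V = 0.536 × 1240 × (2880 − 11.6) × 20.3 / [2660 × (1 + 0.0902 × 20.3)] = 3.87×10^7 / 7531 = 5139 m³.
Wasting from the aeration tank: Q_w = V / θ_c = 5139 / 20.3 = 253.2 m³/d.

Q_w ≈ 253 m³/d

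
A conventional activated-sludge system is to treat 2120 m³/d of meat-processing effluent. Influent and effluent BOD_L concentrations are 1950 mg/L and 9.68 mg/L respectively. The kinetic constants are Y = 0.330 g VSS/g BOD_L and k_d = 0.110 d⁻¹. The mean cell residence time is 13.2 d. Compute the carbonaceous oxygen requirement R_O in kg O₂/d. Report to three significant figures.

R_O ≈ 3330 kg O₂/d

Correct the yield for decay: Y_obs = Y/(1 + k_d θ_c) = 0.330 / (1 + 0.110 × 13.2) = 0.330 / 2.452 = 0.1346.
Mass of BOD_L removed per day: Q(S₀ − S) = 2120 × 1940 g/m³ = 4113 kg/d.
Biomass synthesised: P_X = Y_obs × 4113 = 553.6 kg VSS/d.
R_O = Q·(S₀ − S) − 1.42·P_X = 4113 − 1.42 × 553.6 = 3327 kg O₂/d.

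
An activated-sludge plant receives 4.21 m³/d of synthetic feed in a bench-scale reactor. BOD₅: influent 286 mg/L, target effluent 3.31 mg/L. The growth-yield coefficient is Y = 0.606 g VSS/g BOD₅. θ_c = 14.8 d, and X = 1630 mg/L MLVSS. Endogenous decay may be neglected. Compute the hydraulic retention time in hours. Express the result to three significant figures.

τ ≈ 37.3 h

V·X = Y·Q·ΔS·θ_c gives V = 0.606 × 4.21 × (286 − 3.31) × 14.8 / 1630 = 6.548 m³.
Hydraulic retention time τ = V/Q = 6.548 / 4.21 = 1.555 d = 37.33 h.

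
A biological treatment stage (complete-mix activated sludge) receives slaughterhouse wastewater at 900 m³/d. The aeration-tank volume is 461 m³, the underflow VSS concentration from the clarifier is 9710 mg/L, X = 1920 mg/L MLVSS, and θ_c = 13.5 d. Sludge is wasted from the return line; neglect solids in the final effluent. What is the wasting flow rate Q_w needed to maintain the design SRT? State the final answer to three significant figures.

Q_w ≈ 6.75 m³/d

Wasting from the return line (neglecting effluent solids): Q_w = V·X / (θ_c·X_r) = 461.0 × 1920 / (13.5 × 9710) = 6.752 m³/d.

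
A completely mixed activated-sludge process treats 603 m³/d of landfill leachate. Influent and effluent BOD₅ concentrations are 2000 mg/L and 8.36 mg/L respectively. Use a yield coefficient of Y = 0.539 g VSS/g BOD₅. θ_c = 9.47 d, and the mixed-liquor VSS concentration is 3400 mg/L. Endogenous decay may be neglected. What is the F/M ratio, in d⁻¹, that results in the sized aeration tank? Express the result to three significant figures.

F/M ≈ 0.197 d⁻¹

With k_d = 0 the design equation reduces to V = Y Q (S₀−S) θ_c / X = 0.539 × 603 × (2000 − 8.36) × 9.47 / 3400 = 1803 m³.
F/M = Q·S₀ / (V·X) = 603 × 2000 / (1803 × 3400) = 0.1967 g BOD₅·(g VSS·d)⁻¹.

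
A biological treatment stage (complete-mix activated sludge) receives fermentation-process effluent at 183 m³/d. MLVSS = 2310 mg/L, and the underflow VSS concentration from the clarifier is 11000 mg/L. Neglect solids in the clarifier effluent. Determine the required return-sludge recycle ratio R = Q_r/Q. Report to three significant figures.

Solids balance on the clarifier gives (1+R)X = R·X_r, so R = X/(X_r − X) = 2310 / (11000 − 2310) = 0.2658.

R ≈ 0.266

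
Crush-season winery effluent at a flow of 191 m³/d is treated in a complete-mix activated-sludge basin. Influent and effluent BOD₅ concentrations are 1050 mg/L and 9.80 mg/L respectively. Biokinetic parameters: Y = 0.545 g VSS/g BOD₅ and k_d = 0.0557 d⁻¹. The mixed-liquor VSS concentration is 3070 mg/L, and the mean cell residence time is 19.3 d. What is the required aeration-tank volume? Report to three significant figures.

V ≈ 328 m³

Steady-state biomass mass balance: V·X·(1 + k_d·θ_c) = Y·Q·(S₀ − S)·θ_c, so V = 0.545 × 191 × (1050 − 9.80) × 19.3 / [3070 × (1 + 0.0557 × 19.3)] = 2.09×10^6 / 6370 = 328.1 m³.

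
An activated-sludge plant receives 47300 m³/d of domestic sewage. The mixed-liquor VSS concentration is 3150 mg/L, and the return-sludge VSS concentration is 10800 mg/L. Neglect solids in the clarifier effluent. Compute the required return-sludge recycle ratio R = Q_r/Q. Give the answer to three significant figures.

R ≈ 0.412

Solids balance on the clarifier gives (1+R)X = R·X_r, so R = X/(X_r − X) = 3150 / (10800 − 3150) = 0.4118.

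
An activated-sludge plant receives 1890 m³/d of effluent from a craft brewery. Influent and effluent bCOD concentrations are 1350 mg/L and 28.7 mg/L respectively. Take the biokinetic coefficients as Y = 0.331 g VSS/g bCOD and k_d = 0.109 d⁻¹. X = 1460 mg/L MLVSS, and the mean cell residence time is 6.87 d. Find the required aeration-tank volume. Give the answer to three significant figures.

Rearranging the biomass balance for a CMAS with decay, V = Y·Q·ΔS·θ_c / [X·(1+k_d θ_c)] = 0.331 × 1890 × (1350 − 28.7) × 6.87 / [1460 × (1 + 0.109 × 6.87)] = 5.68×10^6 / 2553 = 2224 m³.

V ≈ 2220 m³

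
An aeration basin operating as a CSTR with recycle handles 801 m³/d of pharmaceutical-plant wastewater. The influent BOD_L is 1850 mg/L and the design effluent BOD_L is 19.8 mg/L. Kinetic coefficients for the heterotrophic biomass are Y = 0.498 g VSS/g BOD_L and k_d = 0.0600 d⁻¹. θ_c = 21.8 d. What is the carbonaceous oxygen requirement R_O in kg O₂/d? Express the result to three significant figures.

Observed yield with endogenous decay: Y_obs = Y / (1 + k_d·θ_c) = 0.498 / (1 + 0.0600 × 21.8) = 0.498 / 2.308 = 0.2158 g VSS/g BOD_L.
Substrate removed = Q·(S₀ − S) = 801 m³/d × (1850 − 19.8) g/m³ = 1.47×10^6 g/d = 1466 kg/d.
P_X = Y_obs·Q·(S₀ − S) = 0.2158 × 1466 = 316.3 kg VSS/d.
R_O = Q·ΔS − 1.42 P_X = 1466 − 449.2 = 1017 kg O₂/d.

R_O ≈ 1020 kg O₂/d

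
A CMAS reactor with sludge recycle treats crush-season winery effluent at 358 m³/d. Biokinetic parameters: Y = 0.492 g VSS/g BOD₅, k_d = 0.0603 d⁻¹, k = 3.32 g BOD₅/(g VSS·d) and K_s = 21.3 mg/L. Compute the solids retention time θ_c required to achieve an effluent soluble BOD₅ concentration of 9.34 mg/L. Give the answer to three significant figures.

θ_c ≈ 2.29 d

Specific growth rate at S = 9.34 mg/L: μ = YkS/(K_s+S) = 0.492·3.32·9.34/(21.3+9.34) = 0.4979 d⁻¹.
Then 1/θ_c = μ − k_d = 0.4979 − 0.0603 = 0.4376 d⁻¹, giving θ_c = 2.285 d.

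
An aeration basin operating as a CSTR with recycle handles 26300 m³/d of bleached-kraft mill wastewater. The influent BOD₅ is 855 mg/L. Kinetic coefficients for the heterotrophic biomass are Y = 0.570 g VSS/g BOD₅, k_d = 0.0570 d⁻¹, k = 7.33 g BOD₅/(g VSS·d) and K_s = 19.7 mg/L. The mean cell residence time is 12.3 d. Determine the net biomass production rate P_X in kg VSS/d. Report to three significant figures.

P_X ≈ 7530 kg VSS/d

For a completely mixed reactor with recycle the Lawrence–McCarty relation gives S = K_s·(1 + k_d·θ_c) / [θ_c·(Y·k − k_d) − 1] = 19.7 × (1 + 0.0570 × 12.3) / [12.3 × (0.570 × 7.33 − 0.0570) − 1] = 33.51 / 49.69 = 0.6744 mg/L.
Correct the yield for decay: Y_obs = Y/(1 + k_d θ_c) = 0.570 / (1 + 0.0570 × 12.3) = 0.570 / 1.701 = 0.3351.
ΔS = 855 − 0.674 = 854.3 mg/L, so the substrate removal rate is 26300 × 854.3/1000 = 22469 kg BOD₅/d.
So the net sludge growth is P_X = 0.3351 × 22469 = 7529 kg VSS/d.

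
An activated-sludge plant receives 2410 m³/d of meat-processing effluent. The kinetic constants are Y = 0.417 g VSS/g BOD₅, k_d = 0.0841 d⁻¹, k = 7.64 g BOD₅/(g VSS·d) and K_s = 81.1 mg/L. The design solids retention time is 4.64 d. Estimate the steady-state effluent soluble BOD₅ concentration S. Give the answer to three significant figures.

For a completely mixed reactor with recycle the Lawrence–McCarty relation gives S = K_s·(1 + k_d·θ_c) / [θ_c·(Y·k − k_d) − 1] = 81.1 × (1 + 0.0841 × 4.64) / [4.64 × (0.417 × 7.64 − 0.0841) − 1] = 112.7 / 13.39 = 8.419 mg/L.

S ≈ 8.42 mg/L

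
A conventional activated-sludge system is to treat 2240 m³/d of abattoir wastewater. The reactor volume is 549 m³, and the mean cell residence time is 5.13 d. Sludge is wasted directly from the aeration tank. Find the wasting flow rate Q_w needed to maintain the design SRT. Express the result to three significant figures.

Q_w ≈ 107 m³/d

For wasting at MLVSS concentration, Q_w = V/θ_c = 549.0/5.13 = 107.0 m³/d.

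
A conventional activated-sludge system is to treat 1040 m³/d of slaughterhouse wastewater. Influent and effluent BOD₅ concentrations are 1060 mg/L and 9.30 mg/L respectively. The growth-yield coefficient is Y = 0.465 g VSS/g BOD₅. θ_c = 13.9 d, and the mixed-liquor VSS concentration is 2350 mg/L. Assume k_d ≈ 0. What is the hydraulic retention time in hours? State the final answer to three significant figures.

τ ≈ 69.4 h

With k_d = 0 the design equation reduces to V = Y Q (S₀−S) θ_c / X = 0.465 × 1040 × (1060 − 9.30) × 13.9 / 2350 = 3005 m³.
HRT = V/Q = 3005 m³ / 1040 m³·d⁻¹ = 2.890 d × 24 = 69.36 h.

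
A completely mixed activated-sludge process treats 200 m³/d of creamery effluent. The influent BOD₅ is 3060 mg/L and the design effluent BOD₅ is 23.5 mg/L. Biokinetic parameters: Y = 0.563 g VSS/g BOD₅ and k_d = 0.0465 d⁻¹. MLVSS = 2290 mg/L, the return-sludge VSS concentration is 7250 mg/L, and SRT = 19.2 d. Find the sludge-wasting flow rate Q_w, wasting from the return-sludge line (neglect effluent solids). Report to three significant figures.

Q_w ≈ 24.9 m³/d

Steady-state biomass mass balance: V·X·(1 + k_d·θ_c) = Y·Q·(S₀ − S)·θ_c, so V = 0.563 × 200 × (3060 − 23.5) × 19.2 / [2290 × (1 + 0.0465 × 19.2)] = 6.56×10^6 / 4335 = 1515 m³.
Wasting from the return line (neglecting effluent solids): Q_w = V·X / (θ_c·X_r) = 1515 × 2290 / (19.2 × 7250) = 24.92 m³/d.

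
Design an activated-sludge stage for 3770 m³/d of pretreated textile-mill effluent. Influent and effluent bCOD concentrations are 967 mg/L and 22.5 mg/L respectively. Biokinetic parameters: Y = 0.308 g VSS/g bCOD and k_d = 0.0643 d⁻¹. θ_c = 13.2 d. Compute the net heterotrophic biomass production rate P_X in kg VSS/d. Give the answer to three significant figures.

P_X ≈ 593 kg VSS/d

The observed yield is Y_obs = Y/(1 + k_d·θ_c) = 0.308 / (1 + 0.0643 × 13.2) = 0.308 / 1.849 = 0.1666 g VSS per g bCOD removed.
Q·(S₀ − S) = 3770 × (967 − 22.5) × 10⁻³ = 3561 kg/d removed.
So the net sludge growth is P_X = 0.1666 × 3561 = 593.2 kg VSS/d.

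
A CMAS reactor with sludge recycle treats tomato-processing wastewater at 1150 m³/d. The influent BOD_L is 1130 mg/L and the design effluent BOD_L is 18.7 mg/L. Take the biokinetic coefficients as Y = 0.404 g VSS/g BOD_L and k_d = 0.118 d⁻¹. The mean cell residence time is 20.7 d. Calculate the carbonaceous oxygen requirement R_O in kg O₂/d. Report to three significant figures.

The observed yield is Y_obs = Y/(1 + k_d·θ_c) = 0.404 / (1 + 0.118 × 20.7) = 0.404 / 3.443 = 0.1174 g VSS per g BOD_L removed.
Q·(S₀ − S) = 1150 × (1130 − 18.7) × 10⁻³ = 1278 kg/d removed.
P_X = Y_obs·Q·(S₀ − S) = 0.1174 × 1278 = 150.0 kg VSS/d.
R_O = Q·ΔS − 1.42 P_X = 1278 − 213.0 = 1065 kg O₂/d.

R_O ≈ 1070 kg O₂/d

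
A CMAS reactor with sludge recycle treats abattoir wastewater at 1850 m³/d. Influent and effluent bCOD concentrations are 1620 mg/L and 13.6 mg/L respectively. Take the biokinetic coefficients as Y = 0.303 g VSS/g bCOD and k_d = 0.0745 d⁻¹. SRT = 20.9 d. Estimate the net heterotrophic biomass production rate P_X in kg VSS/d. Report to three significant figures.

The observed yield is Y_obs = Y/(1 + k_d·θ_c) = 0.303 / (1 + 0.0745 × 20.9) = 0.303 / 2.557 = 0.1185 g VSS per g bCOD removed.
Substrate removed = Q·(S₀ − S) = 1850 m³/d × (1620 − 13.6) g/m³ = 2.97×10^6 g/d = 2972 kg/d.
Biomass produced: P_X = Y_obs·Q·ΔS = 0.1185 × 2972 ≈ 352.2 kg VSS/d.

P_X ≈ 352 kg VSS/d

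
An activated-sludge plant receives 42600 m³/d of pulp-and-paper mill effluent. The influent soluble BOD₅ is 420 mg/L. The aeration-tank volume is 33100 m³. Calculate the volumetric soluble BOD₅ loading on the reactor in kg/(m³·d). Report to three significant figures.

Volumetric loading L_v = Q·S₀ / V = 42600 × 420 g/m³ / 33100 m³ = 540.5 g/(m³·d) = 0.5405 kg soluble BOD₅/(m³·d).

L_v ≈ 0.541 kg soluble BOD₅/(m³·d)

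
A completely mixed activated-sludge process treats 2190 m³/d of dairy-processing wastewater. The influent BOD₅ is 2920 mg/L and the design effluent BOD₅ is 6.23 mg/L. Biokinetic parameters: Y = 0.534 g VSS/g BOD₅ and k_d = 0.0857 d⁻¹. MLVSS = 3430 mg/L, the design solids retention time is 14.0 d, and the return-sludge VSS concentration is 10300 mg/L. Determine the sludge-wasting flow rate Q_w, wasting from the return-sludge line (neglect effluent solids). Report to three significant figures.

Q_w ≈ 150 m³/d

Rearranging the biomass balance for a CMAS with decay, V = Y·Q·ΔS·θ_c / [X·(1+k_d θ_c)] = 0.534 × 2190 × (2920 − 6.23) × 14.0 / [3430 × (1 + 0.0857 × 14.0)] = 4.77×10^7 / 7545 = 6323 m³.
Q_w = (V·X)/(θ_c X_r) = 6323 × 3430 / (14.0 × 10300) = 150.4 m³/d.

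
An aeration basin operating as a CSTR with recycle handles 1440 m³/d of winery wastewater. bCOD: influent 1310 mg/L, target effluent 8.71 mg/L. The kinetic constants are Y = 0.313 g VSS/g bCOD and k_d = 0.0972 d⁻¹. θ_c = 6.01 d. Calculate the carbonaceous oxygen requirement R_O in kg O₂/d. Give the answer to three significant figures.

R_O ≈ 1350 kg O₂/d

Y_obs = Y / (1 + k_d θ_c) = 0.313 / (1 + 0.0972 × 6.01) = 0.313 / 1.584 = 0.1976.
ΔS = 1310 − 8.71 = 1301 mg/L, so the substrate removal rate is 1440 × 1301/1000 = 1874 kg bCOD/d.
Biomass synthesised: P_X = Y_obs × 1874 = 370.2 kg VSS/d.
R_O = Q·ΔS − 1.42 P_X = 1874 − 525.7 = 1348 kg O₂/d.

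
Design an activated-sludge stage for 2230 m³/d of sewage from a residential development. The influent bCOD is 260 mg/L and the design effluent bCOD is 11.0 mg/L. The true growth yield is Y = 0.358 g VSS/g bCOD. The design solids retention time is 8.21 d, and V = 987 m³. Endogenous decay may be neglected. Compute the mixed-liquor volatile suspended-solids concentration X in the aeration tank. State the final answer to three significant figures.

X ≈ 1650 mg/L

X = Y·Q·ΔS·θ_c / V = 0.358 × 2230 × (260 − 11.0) × 8.21 / 987 = 1654 mg/L.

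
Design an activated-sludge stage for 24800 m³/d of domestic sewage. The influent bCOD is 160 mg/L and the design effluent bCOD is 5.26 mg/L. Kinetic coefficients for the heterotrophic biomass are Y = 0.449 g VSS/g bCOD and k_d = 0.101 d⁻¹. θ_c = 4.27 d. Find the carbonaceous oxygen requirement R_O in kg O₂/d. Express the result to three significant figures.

R_O ≈ 2130 kg O₂/d

Y_obs = Y / (1 + k_d θ_c) = 0.449 / (1 + 0.101 × 4.27) = 0.449 / 1.431 = 0.3137.
Substrate removed = Q·(S₀ − S) = 24800 m³/d × (160 − 5.26) g/m³ = 3.84×10^6 g/d = 3838 kg/d.
P_X = Y_obs·Q·(S₀ − S) = 0.3137 × 3838 = 1204 kg VSS/d.
R_O = Q·(S₀ − S) − 1.42·P_X = 3838 − 1.42 × 1204 = 2128 kg O₂/d.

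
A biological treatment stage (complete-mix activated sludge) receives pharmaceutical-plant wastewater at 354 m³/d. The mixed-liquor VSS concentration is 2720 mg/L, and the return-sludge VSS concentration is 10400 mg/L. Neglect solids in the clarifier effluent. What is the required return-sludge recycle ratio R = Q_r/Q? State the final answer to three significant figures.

R ≈ 0.354

R = Q_r/Q = X/(X_r − X) = 2720 / (10400 − 2720) = 0.3542.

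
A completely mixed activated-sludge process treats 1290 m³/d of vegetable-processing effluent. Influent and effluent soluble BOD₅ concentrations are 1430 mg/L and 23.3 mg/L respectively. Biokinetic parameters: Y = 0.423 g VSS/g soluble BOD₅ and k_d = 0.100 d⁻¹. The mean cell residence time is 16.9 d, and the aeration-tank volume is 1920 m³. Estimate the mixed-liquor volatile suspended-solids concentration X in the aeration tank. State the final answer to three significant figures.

From V·X·(1 + k_d·θ_c) = Y·Q·(S₀ − S)·θ_c: X = 0.423 × 1290 × (1430 − 23.3) × 16.9 / [1920 × (1 + 0.100 × 16.9)] = 2512 mg/L.

X ≈ 2510 mg/L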